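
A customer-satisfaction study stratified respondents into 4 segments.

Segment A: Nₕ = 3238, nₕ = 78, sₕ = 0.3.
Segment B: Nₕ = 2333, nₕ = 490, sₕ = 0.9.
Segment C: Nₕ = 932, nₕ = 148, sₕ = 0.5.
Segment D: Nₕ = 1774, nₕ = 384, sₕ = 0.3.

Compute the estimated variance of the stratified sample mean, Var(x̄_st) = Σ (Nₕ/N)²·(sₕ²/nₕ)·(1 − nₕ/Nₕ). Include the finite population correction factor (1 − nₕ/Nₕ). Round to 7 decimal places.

N = 8277. Term for each stratum: Wₕ²sₕ²/nₕ·(1−nₕ/Nₕ).
Var(x̄_st) = 0.0001723320 + 0.0001037488 + 0.0000180162 + 0.0000084359 = 0.0003025330 → 0.0003025.

0.0003025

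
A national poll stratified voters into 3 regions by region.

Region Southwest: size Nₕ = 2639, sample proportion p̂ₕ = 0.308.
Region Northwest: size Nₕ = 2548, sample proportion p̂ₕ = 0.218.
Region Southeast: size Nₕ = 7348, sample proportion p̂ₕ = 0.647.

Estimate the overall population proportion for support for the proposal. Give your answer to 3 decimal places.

Wₕ = Nₕ/N with N = 12535: 0.2105, 0.2033, 0.5862.
p̂_st = 0.2105·0.308 + 0.2033·0.218 + 0.5862·0.647 ≈ 0.48843... → 0.488.

0.488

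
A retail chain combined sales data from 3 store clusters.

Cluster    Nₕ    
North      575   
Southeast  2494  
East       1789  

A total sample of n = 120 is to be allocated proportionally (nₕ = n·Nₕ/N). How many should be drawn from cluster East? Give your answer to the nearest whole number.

Share of cluster East = 1789/4858 = 0.36826.
Allocate 120 × 0.36826 = 44.191... → 44.

44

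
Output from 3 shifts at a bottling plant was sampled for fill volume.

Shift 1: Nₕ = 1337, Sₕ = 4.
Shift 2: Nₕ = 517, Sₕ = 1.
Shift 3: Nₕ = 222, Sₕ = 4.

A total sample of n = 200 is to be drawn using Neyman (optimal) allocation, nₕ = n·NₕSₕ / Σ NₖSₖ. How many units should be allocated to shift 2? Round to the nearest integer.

15

Σ NₕSₕ = 1337·4 + 517·1 + 222·4 = 6753.
Share for 2: 517/6753 = 0.07656.
n_2 = 200 × 0.07656 = 15.312... → 15.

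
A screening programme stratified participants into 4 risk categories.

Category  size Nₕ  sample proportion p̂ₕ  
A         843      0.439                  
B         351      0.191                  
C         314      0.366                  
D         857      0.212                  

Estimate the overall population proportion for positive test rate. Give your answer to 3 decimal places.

0.310

N = 843 + 351 + 314 + 857 = 2365.
Overall proportion = Σ (Nₕ/N)·p̂ₕ.
Σ Nₕp̂ₕ = 370.077 + 67.041 + 114.924 + 181.684 = 733.726.
733.726 / 2365 = 0.31024... → 0.310.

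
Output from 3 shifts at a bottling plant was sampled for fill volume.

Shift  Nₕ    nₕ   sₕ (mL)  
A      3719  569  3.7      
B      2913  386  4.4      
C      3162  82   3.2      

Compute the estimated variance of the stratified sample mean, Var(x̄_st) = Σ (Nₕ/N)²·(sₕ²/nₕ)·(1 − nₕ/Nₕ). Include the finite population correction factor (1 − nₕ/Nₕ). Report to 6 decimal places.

N = 9794; Wₕ = Nₕ/N.
shift A: (3719/9794)²·3.7²/569·(1 − 569/3719) = 0.002938378
shift B: (2913/9794)²·4.4²/386·(1 − 386/2913) = 0.003848962
shift C: (3162/9794)²·3.2²/82·(1 − 82/3162) = 0.012678810
Sum = 0.019466150 → 0.019466.

0.019466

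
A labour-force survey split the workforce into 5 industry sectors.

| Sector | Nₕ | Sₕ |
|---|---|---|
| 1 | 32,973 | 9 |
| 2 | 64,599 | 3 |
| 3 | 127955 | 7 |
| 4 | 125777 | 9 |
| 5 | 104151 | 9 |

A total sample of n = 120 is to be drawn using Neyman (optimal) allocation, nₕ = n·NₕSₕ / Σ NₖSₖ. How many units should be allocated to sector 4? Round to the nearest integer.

1: NₕSₕ = 32973·9 = 296757
2: NₕSₕ = 64599·3 = 193797
3: NₕSₕ = 127955·7 = 895685
4: NₕSₕ = 125777·9 = 1131993
5: NₕSₕ = 104151·9 = 937359
Σ NₕSₕ = 3455591.
n_4 = 120·1131993/3455591 = 39.310... → 39.

39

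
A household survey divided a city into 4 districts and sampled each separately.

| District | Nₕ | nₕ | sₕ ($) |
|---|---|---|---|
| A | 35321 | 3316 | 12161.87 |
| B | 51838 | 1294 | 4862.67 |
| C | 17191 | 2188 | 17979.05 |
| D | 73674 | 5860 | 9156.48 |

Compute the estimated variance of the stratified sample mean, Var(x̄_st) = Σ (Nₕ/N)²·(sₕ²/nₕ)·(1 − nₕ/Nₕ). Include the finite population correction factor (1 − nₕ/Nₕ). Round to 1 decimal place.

N = 178024. Term for each stratum: Wₕ²sₕ²/nₕ·(1−nₕ/Nₕ).
Var(x̄_st) = 1591.0356 + 1510.6924 + 1202.2874 + 2255.4645 = 6559.4799 → 6559.5.

6559.5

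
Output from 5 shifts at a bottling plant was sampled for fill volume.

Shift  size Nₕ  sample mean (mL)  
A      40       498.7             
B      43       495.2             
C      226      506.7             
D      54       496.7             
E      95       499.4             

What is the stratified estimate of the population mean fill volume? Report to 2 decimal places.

N = 40 + 43 + 226 + 54 + 95 = 458.
Weight each subgroup mean by Nₕ/N and sum.
Σ Nₕx̄ₕ = 40·498.7 + 43·495.2 + 226·506.7 + 54·496.7 + 95·499.4 = 19948 + 21293.6 + 114514.2 + 26821.8 + 47443 = 230020.6.
Divide by N: 230020.6 / 458 = 502.2284... → 502.23.

502.23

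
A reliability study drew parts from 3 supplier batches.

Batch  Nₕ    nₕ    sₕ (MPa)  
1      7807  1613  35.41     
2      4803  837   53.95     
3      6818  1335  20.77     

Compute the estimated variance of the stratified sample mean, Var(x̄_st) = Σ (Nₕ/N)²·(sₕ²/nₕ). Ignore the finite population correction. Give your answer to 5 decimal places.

0.37785

N = 19428. Term for each stratum: Wₕ²sₕ²/nₕ.
Var(x̄_st) = 0.12552483 + 0.21253303 + 0.03979693 = 0.37785479 → 0.37785.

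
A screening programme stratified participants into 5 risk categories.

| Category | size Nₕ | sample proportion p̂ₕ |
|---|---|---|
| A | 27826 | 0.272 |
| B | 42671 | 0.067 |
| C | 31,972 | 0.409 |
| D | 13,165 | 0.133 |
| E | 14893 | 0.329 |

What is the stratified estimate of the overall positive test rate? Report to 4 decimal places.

Wₕ = Nₕ/N with N = 130527: 0.2132, 0.3269, 0.2449, 0.1009, 0.1141.
p̂_st = 0.2132·0.272 + 0.3269·0.067 + 0.2449·0.409 + 0.1009·0.133 + 0.1141·0.329 ≈ 0.231024... → 0.2310.

0.2310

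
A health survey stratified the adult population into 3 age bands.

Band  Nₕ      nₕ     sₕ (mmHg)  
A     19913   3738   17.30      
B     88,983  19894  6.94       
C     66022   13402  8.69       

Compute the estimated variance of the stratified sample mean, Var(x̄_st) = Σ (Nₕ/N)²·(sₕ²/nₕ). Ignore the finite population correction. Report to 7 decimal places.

0.0024669

N = 174918; Wₕ = Nₕ/N.
band A: (19913/174918)²·17.30²/3738 = 0.0010376653
band B: (88983/174918)²·6.94²/19894 = 0.0006265301
band C: (66022/174918)²·8.69²/13402 = 0.0008027463
Sum = 0.0024669416 → 0.0024669.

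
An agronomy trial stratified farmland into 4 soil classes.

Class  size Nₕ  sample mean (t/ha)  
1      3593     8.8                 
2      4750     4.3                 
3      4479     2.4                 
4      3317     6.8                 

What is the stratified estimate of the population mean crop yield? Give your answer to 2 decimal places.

x̄_st = (Σ Nₕx̄ₕ) / (Σ Nₕ) = (3593·8.8 + 4750·4.3 + 4479·2.4 + 3317·6.8) / 16139
= 85348.6 / 16139 = 5.2883... → 5.29.

5.29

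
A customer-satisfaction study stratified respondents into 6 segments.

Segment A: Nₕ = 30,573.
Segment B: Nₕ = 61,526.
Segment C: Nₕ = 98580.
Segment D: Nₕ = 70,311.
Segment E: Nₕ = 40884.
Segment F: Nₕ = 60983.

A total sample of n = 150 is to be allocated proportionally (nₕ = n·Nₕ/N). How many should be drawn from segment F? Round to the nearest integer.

Share of segment F = 60983/362857 = 0.16806.
Allocate 150 × 0.16806 = 25.210... → 25.

25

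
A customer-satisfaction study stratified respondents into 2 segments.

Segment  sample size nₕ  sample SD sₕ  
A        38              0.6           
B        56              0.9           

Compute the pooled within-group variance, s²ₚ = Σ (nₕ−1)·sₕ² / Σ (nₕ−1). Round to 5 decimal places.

A: (38−1)·0.6² = 37·0.36 = 13.32
B: (56−1)·0.9² = 55·0.81 = 44.55
Numerator = 57.87; denominator = Σ(nₕ−1) = 92.
s²ₚ = 57.87/92 = 0.6290217... → 0.62902.

0.62902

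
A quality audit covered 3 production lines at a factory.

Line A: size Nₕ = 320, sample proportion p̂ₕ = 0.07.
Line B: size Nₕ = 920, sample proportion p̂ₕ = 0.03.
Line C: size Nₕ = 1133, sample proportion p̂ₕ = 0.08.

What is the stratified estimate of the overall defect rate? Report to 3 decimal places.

Wₕ = Nₕ/N with N = 2373: 0.1349, 0.3877, 0.4775.
p̂_st = 0.1349·0.07 + 0.3877·0.03 + 0.4775·0.08 ≈ 0.05927... → 0.059.

0.059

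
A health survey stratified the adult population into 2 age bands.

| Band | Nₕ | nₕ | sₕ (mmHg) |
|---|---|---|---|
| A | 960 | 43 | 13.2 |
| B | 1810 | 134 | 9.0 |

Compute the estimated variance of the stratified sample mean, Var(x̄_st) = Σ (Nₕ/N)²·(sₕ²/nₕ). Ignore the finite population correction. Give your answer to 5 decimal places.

0.74480

N = 2770. Term for each stratum: Wₕ²sₕ²/nₕ.
Var(x̄_st) = 0.48670111 + 0.25809395 = 0.74479506 → 0.74480.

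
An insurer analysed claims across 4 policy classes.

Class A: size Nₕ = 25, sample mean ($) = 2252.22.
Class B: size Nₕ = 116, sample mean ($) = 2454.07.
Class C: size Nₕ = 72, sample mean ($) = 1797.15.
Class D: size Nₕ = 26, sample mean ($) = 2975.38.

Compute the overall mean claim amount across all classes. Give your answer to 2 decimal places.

2291.77

x̄_st = (Σ Nₕx̄ₕ) / (Σ Nₕ) = (25·2252.22 + 116·2454.07 + 72·1797.15 + 26·2975.38) / 239
= 547732.3 / 239 = 2291.7669... → 2291.77.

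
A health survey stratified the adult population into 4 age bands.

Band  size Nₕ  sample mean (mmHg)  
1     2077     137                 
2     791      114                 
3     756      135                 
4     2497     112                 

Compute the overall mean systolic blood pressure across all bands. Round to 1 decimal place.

123.6

N = 2077 + 791 + 756 + 2497 = 6121.
Weight each subgroup mean by Nₕ/N and sum.
Σ Nₕx̄ₕ = 2077·137 + 791·114 + 756·135 + 2497·112 = 284549 + 90174 + 102060 + 279664 = 756447.
Divide by N: 756447 / 6121 = 123.582... → 123.6.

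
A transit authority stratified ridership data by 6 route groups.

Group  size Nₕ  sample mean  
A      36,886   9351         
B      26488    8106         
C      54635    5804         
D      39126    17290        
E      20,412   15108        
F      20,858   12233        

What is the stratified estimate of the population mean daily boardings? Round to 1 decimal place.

N = 198405; weights Wₕ = Nₕ/N = (0.1859, 0.1335, 0.2754, 0.1972, 0.1029, 0.1051).
x̄_st = Σ Wₕ·x̄ₕ = 0.1859·9351 + 0.1335·8106 + 0.2754·5804 + 0.1972·17290 + 0.1029·15108 + 0.1051·12233 ≈ 10668.901...
→ 10668.9.

10668.9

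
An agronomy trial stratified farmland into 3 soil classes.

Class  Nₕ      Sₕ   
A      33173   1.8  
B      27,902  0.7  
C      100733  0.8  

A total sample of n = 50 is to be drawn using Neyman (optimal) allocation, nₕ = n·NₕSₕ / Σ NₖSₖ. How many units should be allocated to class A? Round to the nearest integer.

A: NₕSₕ = 33173·1.8 = 59711.4
B: NₕSₕ = 27902·0.7 = 19531.4
C: NₕSₕ = 100733·0.8 = 80586.4
Σ NₕSₕ = 159829.2.
n_A = 50·59711.4/159829.2 = 18.680... → 19.

19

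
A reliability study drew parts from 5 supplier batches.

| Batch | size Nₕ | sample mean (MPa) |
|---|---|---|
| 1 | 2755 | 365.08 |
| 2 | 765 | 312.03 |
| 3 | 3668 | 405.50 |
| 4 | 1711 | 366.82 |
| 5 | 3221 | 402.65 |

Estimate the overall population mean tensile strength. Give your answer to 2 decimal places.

N = 12120; weights Wₕ = Nₕ/N = (0.2273, 0.0631, 0.3026, 0.1412, 0.2658).
x̄_st = Σ Wₕ·x̄ₕ = 0.2273·365.08 + 0.0631·312.03 + 0.3026·405.50 + 0.1412·366.82 + 0.2658·402.65 ≈ 384.1945...
→ 384.19.

384.19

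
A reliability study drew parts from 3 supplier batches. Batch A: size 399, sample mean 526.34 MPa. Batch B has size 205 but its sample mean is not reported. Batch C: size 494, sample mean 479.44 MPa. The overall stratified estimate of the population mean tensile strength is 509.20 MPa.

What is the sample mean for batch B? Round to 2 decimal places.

547.55

Σ Nₕx̄ₕ = N·μ, so 205·x̄_B = 1098·509.20 − (399·526.34 + 494·479.44).
= 559101.6 − 446853.02 = 112248.58.
x̄_B = 112248.58 / 205 = 547.5540... → 547.55.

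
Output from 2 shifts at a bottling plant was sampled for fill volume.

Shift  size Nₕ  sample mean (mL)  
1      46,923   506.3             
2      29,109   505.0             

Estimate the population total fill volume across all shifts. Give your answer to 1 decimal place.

Estimate total by summing Nₕ·x̄ₕ over strata.
46923·506.3 + 29109·505.0 = 23757114.9 + 14700045 = 38457159.9.

38457159.9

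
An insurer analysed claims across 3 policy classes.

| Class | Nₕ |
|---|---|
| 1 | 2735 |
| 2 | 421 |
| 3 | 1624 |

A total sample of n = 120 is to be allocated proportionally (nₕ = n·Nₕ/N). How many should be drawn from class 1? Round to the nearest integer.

69

N = 2735 + 421 + 1624 = 4780.
n_1 = 120·2735/4780 = 68.661... → 69.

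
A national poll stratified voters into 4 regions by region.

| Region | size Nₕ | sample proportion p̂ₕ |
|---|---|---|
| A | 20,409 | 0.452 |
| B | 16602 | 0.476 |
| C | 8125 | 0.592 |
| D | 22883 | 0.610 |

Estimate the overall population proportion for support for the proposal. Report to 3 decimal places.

0.528

Wₕ = Nₕ/N with N = 68019: 0.3000, 0.2441, 0.1195, 0.3364.
p̂_st = 0.3000·0.452 + 0.2441·0.476 + 0.1195·0.592 + 0.3364·0.610 ≈ 0.52774... → 0.528.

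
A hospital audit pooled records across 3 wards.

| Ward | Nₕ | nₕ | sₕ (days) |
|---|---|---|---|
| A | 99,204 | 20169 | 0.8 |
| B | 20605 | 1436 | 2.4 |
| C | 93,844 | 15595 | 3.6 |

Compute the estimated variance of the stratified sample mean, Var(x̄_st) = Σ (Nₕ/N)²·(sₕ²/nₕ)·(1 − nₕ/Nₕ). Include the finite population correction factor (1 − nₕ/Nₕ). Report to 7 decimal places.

N = 213653; Wₕ = Nₕ/N.
ward A: (99204/213653)²·0.8²/20169·(1 − 20169/99204) = 0.0000054504
ward B: (20605/213653)²·2.4²/1436·(1 − 1436/20605) = 0.0000347074
ward C: (93844/213653)²·3.6²/15595·(1 − 15595/93844) = 0.0001336863
Sum = 0.0001738441 → 0.0001738.

0.0001738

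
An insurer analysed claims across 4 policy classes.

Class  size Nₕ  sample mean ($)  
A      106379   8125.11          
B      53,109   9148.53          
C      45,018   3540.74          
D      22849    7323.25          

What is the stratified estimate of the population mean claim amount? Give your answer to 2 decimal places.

7375.85

N = 106379 + 53109 + 45018 + 22849 = 227355.
Weight each subgroup mean by Nₕ/N and sum.
Σ Nₕx̄ₕ = 106379·8125.11 + 53109·9148.53 + 45018·3540.74 + 22849·7323.25 = 864341076.69 + 485869279.77 + 159397033.32 + 167328939.25 = 1676936329.03.
Divide by N: 1676936329.03 / 227355 = 7375.8498... → 7375.85.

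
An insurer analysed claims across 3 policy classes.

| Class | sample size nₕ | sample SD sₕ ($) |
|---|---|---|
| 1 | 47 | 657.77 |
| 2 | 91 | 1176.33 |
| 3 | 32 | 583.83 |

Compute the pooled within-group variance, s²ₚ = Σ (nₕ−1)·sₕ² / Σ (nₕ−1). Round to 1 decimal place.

Degrees of freedom: 46 + 90 + 31 = 167.
Σ(nₕ−1)sₕ² = 46·432661.3729 + 90·1383752.2689 + 31·340857.4689 = 155006708.8903.
s²ₚ = 155006708.8903 / 167 = 928183.886... → 928183.9.

928183.9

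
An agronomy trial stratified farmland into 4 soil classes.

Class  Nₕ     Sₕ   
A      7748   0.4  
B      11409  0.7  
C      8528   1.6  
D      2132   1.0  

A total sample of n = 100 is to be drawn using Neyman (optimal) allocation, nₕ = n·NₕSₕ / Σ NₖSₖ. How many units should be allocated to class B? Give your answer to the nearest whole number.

A: NₕSₕ = 7748·0.4 = 3099.2
B: NₕSₕ = 11409·0.7 = 7986.3
C: NₕSₕ = 8528·1.6 = 13644.8
D: NₕSₕ = 2132·1.0 = 2132
Σ NₕSₕ = 26862.3.
n_B = 100·7986.3/26862.3 = 29.731... → 30.

30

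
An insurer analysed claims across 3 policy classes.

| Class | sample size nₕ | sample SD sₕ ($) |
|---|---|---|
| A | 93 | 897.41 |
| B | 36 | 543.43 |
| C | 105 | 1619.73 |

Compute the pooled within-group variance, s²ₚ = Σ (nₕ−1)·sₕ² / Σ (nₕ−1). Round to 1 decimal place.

Degrees of freedom: 92 + 35 + 104 = 231.
Σ(nₕ−1)sₕ² = 92·805344.7081 + 35·295316.1649 + 104·2623525.2729 = 357274407.2983.
s²ₚ = 357274407.2983 / 231 = 1546642.456... → 1546642.5.

1546642.5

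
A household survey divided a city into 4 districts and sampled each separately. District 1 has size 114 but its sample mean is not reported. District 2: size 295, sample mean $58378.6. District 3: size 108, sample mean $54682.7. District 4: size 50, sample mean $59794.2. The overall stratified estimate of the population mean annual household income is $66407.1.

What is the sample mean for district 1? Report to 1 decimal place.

N = 114 + 295 + 108 + 50 = 567.
Overall total = μ·N = 66407.1·567 = 37652825.7.
Subtract the known strata: 295·58378.6 + 108·54682.7 + 50·59794.2 = 26117128.6.
Remaining total for district 1: 37652825.7 − 26117128.6 = 11535697.1.
Divide by its size: 11535697.1 / 114 = 101190.325... → 101190.3.

101190.3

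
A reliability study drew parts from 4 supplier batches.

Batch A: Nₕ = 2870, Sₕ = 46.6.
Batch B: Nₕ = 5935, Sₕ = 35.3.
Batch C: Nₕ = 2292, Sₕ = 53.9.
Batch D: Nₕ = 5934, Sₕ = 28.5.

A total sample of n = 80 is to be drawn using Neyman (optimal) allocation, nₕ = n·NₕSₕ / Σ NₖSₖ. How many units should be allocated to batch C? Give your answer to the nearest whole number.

16

A: NₕSₕ = 2870·46.6 = 133742
B: NₕSₕ = 5935·35.3 = 209505.5
C: NₕSₕ = 2292·53.9 = 123538.8
D: NₕSₕ = 5934·28.5 = 169119
Σ NₕSₕ = 635905.3.
n_C = 80·123538.8/635905.3 = 15.542... → 16.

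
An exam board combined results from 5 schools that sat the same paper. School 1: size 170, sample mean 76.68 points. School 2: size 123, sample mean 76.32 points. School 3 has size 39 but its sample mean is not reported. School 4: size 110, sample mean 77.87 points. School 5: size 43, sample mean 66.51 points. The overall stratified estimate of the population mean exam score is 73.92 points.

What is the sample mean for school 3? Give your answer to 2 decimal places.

51.35

N = 170 + 123 + 39 + 110 + 43 = 485.
Overall total = μ·N = 73.92·485 = 35851.2.
Subtract the known strata: 170·76.68 + 123·76.32 + 110·77.87 + 43·66.51 = 33848.59.
Remaining total for school 3: 35851.2 − 33848.59 = 2002.61.
Divide by its size: 2002.61 / 39 = 51.3490... → 51.35.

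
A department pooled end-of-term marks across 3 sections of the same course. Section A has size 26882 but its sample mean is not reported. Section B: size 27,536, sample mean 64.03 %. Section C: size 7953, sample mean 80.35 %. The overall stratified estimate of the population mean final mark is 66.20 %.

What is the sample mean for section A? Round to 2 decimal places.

N = 26882 + 27536 + 7953 = 62371.
Overall total = μ·N = 66.20·62371 = 4128960.2.
Subtract the known strata: 27536·64.03 + 7953·80.35 = 2402153.63.
Remaining total for section A: 4128960.2 − 2402153.63 = 1726806.57.
Divide by its size: 1726806.57 / 26882 = 64.2365... → 64.24.

64.24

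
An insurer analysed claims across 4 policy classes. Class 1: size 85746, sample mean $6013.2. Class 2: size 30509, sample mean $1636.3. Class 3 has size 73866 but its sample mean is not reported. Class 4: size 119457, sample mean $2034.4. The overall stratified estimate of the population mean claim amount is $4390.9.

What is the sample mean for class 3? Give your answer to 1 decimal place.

N = 85746 + 30509 + 73866 + 119457 = 309578.
Overall total = μ·N = 4390.9·309578 = 1359326040.2.
Subtract the known strata: 85746·6013.2 + 30509·1636.3 + 119457·2034.4 = 808553044.7.
Remaining total for class 3: 1359326040.2 − 808553044.7 = 550772995.5.
Divide by its size: 550772995.5 / 73866 = 7456.380... → 7456.4.

7456.4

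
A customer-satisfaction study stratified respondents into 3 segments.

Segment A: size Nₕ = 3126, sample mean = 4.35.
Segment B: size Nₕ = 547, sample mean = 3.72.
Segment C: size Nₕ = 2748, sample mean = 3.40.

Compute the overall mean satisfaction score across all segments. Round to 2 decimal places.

N = 6421; weights Wₕ = Nₕ/N = (0.4868, 0.0852, 0.4280).
x̄_st = Σ Wₕ·x̄ₕ = 0.4868·4.35 + 0.0852·3.72 + 0.4280·3.40 ≈ 3.8898...
→ 3.89.

3.89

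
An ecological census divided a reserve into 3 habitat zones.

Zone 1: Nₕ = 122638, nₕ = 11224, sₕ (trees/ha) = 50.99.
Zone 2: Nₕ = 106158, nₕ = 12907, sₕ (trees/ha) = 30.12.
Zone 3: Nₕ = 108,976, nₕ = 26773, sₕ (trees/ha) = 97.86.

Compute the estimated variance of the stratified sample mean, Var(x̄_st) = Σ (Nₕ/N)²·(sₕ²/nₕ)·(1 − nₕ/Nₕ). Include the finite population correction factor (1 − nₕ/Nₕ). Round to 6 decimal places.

N = 337772; Wₕ = Nₕ/N.
zone 1: (122638/337772)²·50.99²/11224·(1 − 11224/122638) = 0.027742136
zone 2: (106158/337772)²·30.12²/12907·(1 − 12907/106158) = 0.006098788
zone 3: (108976/337772)²·97.86²/26773·(1 − 26773/108976) = 0.028085659
Sum = 0.061926584 → 0.061927.

0.061927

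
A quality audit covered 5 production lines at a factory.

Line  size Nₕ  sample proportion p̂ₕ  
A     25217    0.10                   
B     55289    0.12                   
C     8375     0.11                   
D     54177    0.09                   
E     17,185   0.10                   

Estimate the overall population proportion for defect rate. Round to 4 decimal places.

0.1040

N = 25217 + 55289 + 8375 + 54177 + 17185 = 160243.
Overall proportion = Σ (Nₕ/N)·p̂ₕ.
Σ Nₕp̂ₕ = 2521.7 + 6634.68 + 921.25 + 4875.93 + 1718.5 = 16672.06.
16672.06 / 160243 = 0.104042... → 0.1040.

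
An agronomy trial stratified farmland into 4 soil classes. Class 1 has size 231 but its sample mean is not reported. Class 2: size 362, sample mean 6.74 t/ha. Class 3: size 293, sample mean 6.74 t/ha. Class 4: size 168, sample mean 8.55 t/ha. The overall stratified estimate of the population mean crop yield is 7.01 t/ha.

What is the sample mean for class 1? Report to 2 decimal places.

Σ Nₕx̄ₕ = N·μ, so 231·x̄_1 = 1054·7.01 − (362·6.74 + 293·6.74 + 168·8.55).
= 7388.54 − 5851.1 = 1537.44.
x̄_1 = 1537.44 / 231 = 6.6556... → 6.66.

6.66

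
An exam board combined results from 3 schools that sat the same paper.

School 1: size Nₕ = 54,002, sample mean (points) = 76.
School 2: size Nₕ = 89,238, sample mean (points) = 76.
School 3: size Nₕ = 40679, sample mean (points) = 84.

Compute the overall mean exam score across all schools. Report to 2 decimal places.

x̄_st = (Σ Nₕx̄ₕ) / (Σ Nₕ) = (54002·76 + 89238·76 + 40679·84) / 183919
= 14303276 / 183919 = 77.7694... → 77.77.

77.77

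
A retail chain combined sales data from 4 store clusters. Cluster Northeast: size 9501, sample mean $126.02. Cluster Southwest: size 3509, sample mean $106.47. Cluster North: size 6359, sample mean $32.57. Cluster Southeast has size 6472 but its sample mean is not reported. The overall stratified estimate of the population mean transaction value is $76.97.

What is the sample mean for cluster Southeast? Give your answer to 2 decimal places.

32.59

Σ Nₕx̄ₕ = N·μ, so 6472·x̄_Southeast = 25841·76.97 − (9501·126.02 + 3509·106.47 + 6359·32.57).
= 1988981.77 − 1778031.88 = 210949.89.
x̄_Southeast = 210949.89 / 6472 = 32.5942... → 32.59.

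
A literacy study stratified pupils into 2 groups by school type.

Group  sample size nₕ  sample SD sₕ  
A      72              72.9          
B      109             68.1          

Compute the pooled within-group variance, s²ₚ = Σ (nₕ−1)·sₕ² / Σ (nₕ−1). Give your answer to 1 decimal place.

Degrees of freedom: 71 + 108 = 179.
Σ(nₕ−1)sₕ² = 71·5314.41 + 108·4637.61 = 878184.99.
s²ₚ = 878184.99 / 179 = 4906.061... → 4906.1.

4906.1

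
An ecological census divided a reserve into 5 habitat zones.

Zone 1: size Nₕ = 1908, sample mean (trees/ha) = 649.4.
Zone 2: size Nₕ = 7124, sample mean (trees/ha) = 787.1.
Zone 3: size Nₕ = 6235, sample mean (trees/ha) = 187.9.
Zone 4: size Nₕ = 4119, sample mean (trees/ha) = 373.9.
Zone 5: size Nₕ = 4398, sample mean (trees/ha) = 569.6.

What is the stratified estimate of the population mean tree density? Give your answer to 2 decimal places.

x̄_st = (Σ Nₕx̄ₕ) / (Σ Nₕ) = (1908·649.4 + 7124·787.1 + 6235·187.9 + 4119·373.9 + 4398·569.6) / 23784
= 12063107 / 23784 = 507.1942... → 507.19.

507.19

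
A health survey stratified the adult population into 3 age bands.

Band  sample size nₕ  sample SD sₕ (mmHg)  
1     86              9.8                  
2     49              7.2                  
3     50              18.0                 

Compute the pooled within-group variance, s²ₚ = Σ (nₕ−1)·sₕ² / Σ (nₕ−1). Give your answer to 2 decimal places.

Degrees of freedom: 85 + 48 + 49 = 182.
Σ(nₕ−1)sₕ² = 85·96.04 + 48·51.84 + 49·324 = 26527.72.
s²ₚ = 26527.72 / 182 = 145.7567... → 145.76.

145.76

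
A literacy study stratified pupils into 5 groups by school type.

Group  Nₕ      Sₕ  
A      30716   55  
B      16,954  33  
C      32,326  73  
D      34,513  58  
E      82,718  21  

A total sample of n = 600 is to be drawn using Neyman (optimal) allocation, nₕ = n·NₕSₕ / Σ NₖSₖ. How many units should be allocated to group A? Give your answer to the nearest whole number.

Σ NₕSₕ = 30716·55 + 16954·33 + 32326·73 + 34513·58 + 82718·21 = 8347492.
Share for A: 1689380/8347492 = 0.20238.
n_A = 600 × 0.20238 = 121.429... → 121.

121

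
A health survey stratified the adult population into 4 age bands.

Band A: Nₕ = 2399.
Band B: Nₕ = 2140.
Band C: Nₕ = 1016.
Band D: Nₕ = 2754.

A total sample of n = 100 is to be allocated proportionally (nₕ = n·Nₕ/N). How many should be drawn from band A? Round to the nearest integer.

Share of band A = 2399/8309 = 0.28872.
Allocate 100 × 0.28872 = 28.872... → 29.

29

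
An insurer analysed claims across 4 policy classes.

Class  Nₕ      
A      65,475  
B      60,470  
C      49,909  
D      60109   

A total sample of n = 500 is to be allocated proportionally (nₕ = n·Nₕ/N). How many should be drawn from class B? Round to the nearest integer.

N = 65475 + 60470 + 49909 + 60109 = 235963.
n_B = 500·60470/235963 = 128.134... → 128.

128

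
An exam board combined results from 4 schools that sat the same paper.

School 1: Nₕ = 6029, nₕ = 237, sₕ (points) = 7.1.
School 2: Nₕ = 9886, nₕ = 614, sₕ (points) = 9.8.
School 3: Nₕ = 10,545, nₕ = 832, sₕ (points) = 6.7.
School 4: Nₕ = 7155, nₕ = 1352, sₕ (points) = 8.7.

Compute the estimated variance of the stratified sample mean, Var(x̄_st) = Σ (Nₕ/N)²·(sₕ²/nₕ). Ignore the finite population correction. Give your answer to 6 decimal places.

N = 33615; Wₕ = Nₕ/N.
school 1: (6029/33615)²·7.1²/237 = 0.006842152
school 2: (9886/33615)²·9.8²/614 = 0.013528784
school 3: (10545/33615)²·6.7²/832 = 0.005309495
school 4: (7155/33615)²·8.7²/1352 = 0.002536383
Sum = 0.028216814 → 0.028217.

0.028217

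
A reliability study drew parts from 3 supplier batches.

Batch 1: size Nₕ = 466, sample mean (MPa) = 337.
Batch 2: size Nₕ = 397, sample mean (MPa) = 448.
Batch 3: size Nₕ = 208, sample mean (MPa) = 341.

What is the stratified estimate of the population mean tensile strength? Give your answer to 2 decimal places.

N = 466 + 397 + 208 = 1071.
Weight each subgroup mean by Nₕ/N and sum.
Σ Nₕx̄ₕ = 466·337 + 397·448 + 208·341 = 157042 + 177856 + 70928 = 405826.
Divide by N: 405826 / 1071 = 378.9225... → 378.92.

378.92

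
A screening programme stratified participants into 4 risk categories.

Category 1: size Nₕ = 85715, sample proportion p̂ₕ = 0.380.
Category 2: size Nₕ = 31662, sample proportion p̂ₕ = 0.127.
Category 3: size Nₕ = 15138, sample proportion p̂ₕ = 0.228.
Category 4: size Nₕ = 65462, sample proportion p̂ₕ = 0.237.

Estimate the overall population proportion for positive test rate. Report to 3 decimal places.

N = 85715 + 31662 + 15138 + 65462 = 197977.
Overall proportion = Σ (Nₕ/N)·p̂ₕ.
Σ Nₕp̂ₕ = 32571.7 + 4021.074 + 3451.464 + 15514.494 = 55558.732.
55558.732 / 197977 = 0.28063... → 0.281.

0.281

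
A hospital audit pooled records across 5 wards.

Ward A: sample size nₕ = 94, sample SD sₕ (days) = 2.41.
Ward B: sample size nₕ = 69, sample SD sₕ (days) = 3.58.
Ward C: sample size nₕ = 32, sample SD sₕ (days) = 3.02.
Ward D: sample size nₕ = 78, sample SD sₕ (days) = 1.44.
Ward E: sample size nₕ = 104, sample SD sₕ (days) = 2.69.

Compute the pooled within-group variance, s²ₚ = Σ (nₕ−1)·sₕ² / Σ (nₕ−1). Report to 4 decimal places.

Degrees of freedom: 93 + 68 + 31 + 77 + 103 = 372.
Σ(nₕ−1)sₕ² = 93·5.8081 + 68·12.8164 + 31·9.1204 + 77·2.0736 + 103·7.2361 = 2599.3864.
s²ₚ = 2599.3864 / 372 = 6.987598... → 6.9876.

6.9876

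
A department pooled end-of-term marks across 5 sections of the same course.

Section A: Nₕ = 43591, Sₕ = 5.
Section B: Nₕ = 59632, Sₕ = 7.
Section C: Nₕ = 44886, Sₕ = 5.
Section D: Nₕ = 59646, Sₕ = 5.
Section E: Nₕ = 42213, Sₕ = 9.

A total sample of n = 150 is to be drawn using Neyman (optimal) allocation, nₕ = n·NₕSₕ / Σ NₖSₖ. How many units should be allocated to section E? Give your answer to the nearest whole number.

37

Σ NₕSₕ = 43591·5 + 59632·7 + 44886·5 + 59646·5 + 42213·9 = 1537956.
Share for E: 379917/1537956 = 0.24703.
n_E = 150 × 0.24703 = 37.054... → 37.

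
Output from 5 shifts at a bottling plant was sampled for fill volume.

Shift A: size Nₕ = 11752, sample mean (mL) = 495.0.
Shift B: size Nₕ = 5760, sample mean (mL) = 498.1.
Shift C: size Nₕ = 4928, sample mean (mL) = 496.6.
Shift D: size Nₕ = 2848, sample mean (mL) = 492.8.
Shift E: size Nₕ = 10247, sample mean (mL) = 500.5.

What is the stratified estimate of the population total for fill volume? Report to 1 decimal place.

Estimate total by summing Nₕ·x̄ₕ over strata.
11752·495.0 + 5760·498.1 + 4928·496.6 + 2848·492.8 + 10247·500.5 = 5817240 + 2869056 + 2447244.8 + 1403494.4 + 5128623.5 = 17665658.7.

17665658.7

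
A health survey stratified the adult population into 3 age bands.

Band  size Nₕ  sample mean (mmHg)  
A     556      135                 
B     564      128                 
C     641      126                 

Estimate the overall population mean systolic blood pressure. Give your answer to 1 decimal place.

N = 1761; weights Wₕ = Nₕ/N = (0.3157, 0.3203, 0.3640).
x̄_st = Σ Wₕ·x̄ₕ = 0.3157·135 + 0.3203·128 + 0.3640·126 ≈ 129.482...
→ 129.5.

129.5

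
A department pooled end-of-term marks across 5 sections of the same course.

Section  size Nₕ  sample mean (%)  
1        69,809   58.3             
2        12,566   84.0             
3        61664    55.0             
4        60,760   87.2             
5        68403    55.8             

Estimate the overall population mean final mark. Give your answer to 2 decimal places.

64.54

N = 69809 + 12566 + 61664 + 60760 + 68403 = 273202.
The stratified mean weights each stratum mean by its population share Nₕ/N.
Σ Nₕx̄ₕ = 69809·58.3 + 12566·84.0 + 61664·55.0 + 60760·87.2 + 68403·55.8 = 4069864.7 + 1055544 + 3391520 + 5298272 + 3816887.4 = 17632088.1.
Divide by N: 17632088.1 / 273202 = 64.5386... → 64.54.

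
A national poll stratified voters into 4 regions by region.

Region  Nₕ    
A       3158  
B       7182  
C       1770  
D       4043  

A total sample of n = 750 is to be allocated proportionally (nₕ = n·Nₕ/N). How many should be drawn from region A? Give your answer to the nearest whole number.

Share of region A = 3158/16153 = 0.19551.
Allocate 750 × 0.19551 = 146.629... → 147.

147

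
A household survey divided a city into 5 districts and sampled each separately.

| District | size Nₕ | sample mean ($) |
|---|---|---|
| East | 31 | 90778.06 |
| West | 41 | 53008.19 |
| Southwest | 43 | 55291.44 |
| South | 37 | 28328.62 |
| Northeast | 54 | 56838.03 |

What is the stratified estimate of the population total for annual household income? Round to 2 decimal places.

Estimate total by summing Nₕ·x̄ₕ over strata.
31·90778.06 + 41·53008.19 + 43·55291.44 + 37·28328.62 + 54·56838.03 = 2814119.86 + 2173335.79 + 2377531.92 + 1048158.94 + 3069253.62 = 11482400.13.

11482400.13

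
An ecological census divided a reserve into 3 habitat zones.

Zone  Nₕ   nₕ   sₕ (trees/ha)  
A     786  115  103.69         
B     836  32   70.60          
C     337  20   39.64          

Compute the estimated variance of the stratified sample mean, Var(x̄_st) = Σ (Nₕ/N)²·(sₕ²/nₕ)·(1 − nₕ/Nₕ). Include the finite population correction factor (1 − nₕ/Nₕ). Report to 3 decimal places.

N = 1959; Wₕ = Nₕ/N.
zone A: (786/1959)²·103.69²/115·(1 − 115/786) = 12.848490
zone B: (836/1959)²·70.60²/32·(1 − 32/836) = 27.280535
zone C: (337/1959)²·39.64²/20·(1 − 20/337) = 2.187044
Sum = 42.316069 → 42.316.

42.316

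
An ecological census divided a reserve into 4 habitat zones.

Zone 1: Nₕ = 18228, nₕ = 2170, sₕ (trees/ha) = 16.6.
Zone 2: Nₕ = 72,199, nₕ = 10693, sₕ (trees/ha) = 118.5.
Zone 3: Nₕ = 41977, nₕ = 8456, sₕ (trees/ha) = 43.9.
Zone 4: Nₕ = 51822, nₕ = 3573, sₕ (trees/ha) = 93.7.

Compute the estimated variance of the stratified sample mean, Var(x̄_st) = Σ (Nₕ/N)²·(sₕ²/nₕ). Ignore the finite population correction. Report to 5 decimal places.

N = 184226. Term for each stratum: Wₕ²sₕ²/nₕ.
Var(x̄_st) = 0.00124318 + 0.20169617 + 0.01183273 + 0.19443420 = 0.40920628 → 0.40921.

0.40921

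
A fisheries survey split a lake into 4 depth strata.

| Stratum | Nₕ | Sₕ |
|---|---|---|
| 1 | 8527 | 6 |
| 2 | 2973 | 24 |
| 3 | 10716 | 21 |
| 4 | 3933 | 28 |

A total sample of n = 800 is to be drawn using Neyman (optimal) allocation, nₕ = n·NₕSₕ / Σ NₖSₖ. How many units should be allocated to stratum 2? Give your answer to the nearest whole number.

Σ NₕSₕ = 8527·6 + 2973·24 + 10716·21 + 3933·28 = 457674.
Share for 2: 71352/457674 = 0.15590.
n_2 = 800 × 0.15590 = 124.721... → 125.

125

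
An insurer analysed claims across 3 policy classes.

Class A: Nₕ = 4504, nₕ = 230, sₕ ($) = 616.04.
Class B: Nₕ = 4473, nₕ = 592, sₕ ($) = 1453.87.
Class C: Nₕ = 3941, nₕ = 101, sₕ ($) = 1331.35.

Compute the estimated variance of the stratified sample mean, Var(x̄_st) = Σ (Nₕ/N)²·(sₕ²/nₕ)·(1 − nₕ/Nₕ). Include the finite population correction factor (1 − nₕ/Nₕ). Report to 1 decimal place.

N = 12918; Wₕ = Nₕ/N.
class A: (4504/12918)²·616.04²/230·(1 − 230/4504) = 190.3410
class B: (4473/12918)²·1453.87²/592·(1 − 592/4473) = 371.4338
class C: (3941/12918)²·1331.35²/101·(1 − 101/3941) = 1591.5131
Sum = 2153.2879 → 2153.3.

2153.3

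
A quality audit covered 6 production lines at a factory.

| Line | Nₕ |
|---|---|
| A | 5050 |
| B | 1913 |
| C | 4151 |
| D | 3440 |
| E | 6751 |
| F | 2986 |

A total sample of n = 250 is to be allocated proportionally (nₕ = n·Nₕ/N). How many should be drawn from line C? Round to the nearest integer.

N = 5050 + 1913 + 4151 + 3440 + 6751 + 2986 = 24291.
n_C = 250·4151/24291 = 42.722... → 43.

43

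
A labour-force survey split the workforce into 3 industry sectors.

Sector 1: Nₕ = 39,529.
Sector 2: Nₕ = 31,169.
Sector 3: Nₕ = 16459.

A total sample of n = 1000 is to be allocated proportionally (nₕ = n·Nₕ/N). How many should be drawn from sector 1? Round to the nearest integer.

Share of sector 1 = 39529/87157 = 0.45354.
Allocate 1000 × 0.45354 = 453.538... → 454.

454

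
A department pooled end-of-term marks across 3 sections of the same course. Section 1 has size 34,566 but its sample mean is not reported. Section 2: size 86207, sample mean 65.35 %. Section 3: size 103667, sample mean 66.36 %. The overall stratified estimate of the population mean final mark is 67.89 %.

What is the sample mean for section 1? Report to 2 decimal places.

78.81

Σ Nₕx̄ₕ = N·μ, so 34566·x̄_1 = 224440·67.89 − (86207·65.35 + 103667·66.36).
= 15237231.6 − 12512969.57 = 2724262.03.
x̄_1 = 2724262.03 / 34566 = 78.8133... → 78.81.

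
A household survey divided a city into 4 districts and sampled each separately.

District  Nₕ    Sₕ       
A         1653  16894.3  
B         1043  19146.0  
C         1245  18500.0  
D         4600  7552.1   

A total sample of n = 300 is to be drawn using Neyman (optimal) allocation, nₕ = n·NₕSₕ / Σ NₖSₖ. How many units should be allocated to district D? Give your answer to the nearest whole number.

A: NₕSₕ = 1653·16894.3 = 27926277.9
B: NₕSₕ = 1043·19146.0 = 19969278
C: NₕSₕ = 1245·18500.0 = 23032500
D: NₕSₕ = 4600·7552.1 = 34739660
Σ NₕSₕ = 105667715.9.
n_D = 300·34739660/105667715.9 = 98.629... → 99.

99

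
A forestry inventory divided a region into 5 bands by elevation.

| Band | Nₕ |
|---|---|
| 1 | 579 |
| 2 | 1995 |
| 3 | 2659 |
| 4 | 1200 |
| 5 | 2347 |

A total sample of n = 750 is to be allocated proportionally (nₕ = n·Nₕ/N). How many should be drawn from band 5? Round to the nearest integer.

Share of band 5 = 2347/8780 = 0.26731.
Allocate 750 × 0.26731 = 200.484... → 200.

200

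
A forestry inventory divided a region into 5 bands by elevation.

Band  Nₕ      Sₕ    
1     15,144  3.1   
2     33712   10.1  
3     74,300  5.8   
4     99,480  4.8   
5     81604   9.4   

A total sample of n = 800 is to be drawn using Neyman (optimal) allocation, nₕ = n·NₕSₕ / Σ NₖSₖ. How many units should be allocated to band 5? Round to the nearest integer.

1: NₕSₕ = 15144·3.1 = 46946.4
2: NₕSₕ = 33712·10.1 = 340491.2
3: NₕSₕ = 74300·5.8 = 430940
4: NₕSₕ = 99480·4.8 = 477504
5: NₕSₕ = 81604·9.4 = 767077.6
Σ NₕSₕ = 2062959.2.
n_5 = 800·767077.6/2062959.2 = 297.467... → 297.

297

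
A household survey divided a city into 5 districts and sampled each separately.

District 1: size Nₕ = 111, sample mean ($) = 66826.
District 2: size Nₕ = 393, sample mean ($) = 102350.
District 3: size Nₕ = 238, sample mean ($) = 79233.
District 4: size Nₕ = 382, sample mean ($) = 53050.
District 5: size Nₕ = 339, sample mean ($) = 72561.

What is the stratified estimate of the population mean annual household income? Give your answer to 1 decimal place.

76118.9

N = 111 + 393 + 238 + 382 + 339 = 1463.
Weight each subgroup mean by Nₕ/N and sum.
Σ Nₕx̄ₕ = 111·66826 + 393·102350 + 238·79233 + 382·53050 + 339·72561 = 7417686 + 40223550 + 18857454 + 20265100 + 24598179 = 111361969.
Divide by N: 111361969 / 1463 = 76118.913... → 76118.9.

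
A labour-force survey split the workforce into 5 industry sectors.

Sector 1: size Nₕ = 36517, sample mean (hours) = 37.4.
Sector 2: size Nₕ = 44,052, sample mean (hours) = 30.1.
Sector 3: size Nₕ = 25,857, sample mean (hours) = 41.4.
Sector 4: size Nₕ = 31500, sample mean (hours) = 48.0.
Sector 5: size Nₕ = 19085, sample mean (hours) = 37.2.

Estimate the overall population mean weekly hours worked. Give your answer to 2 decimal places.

38.11

x̄_st = (Σ Nₕx̄ₕ) / (Σ Nₕ) = (36517·37.4 + 44052·30.1 + 25857·41.4 + 31500·48.0 + 19085·37.2) / 157011
= 5984142.8 / 157011 = 38.1129... → 38.11.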